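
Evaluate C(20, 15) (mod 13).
8

Using Lucas' theorem:
Write n=20 and k=15 in base 13:
n in base 13: [1, 7]
k in base 13: [1, 2]
C(20,15) mod 13 = ∏ C(n_i, k_i) mod 13
Digit binomials (mod 13): C(1,1) = 1; C(7,2) = 21 ≡ 8
Product: 1 × 8 = 8 ≡ 8 (mod 13)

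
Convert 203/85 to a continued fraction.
[2; 2, 1, 1, 2, 1, 4]

Euclidean algorithm steps:
203 = 2 × 85 + 33
85 = 2 × 33 + 19
33 = 1 × 19 + 14
19 = 1 × 14 + 5
14 = 2 × 5 + 4
5 = 1 × 4 + 1
4 = 4 × 1 + 0
Continued fraction: [2; 2, 1, 1, 2, 1, 4]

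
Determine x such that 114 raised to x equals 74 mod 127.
38

Baby-step giant-step with step n = ⌈√127⌉ = 12.
Baby steps 114^j mod 127 (j:value) for j=0..11: 0:1, 1:114, 2:42, 3:89, 4:113, 5:55, 6:47, 7:24, 8:69, 9:119, 10:104, 11:45.
Giant-step multiplier: 114^(-12) ≡ 114^(126-12) = 114^114 ≡ 94 (mod 127).
Giant steps γ_i = 74·94^i mod 127: γ_0=74, γ_1=98, γ_2=68, γ_3=42 (in table at j=2).
x = i·n + j = 3·12 + 2 = 38.
Check: 114^38 ≡ 74 (mod 127).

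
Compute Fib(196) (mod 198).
129

Matrix identity: Q^n = [[F_(n+1), F_n], [F_n, F_(n-1)]] with Q = [[1,1],[1,0]].
n = 196 = 11000100₂. Square-and-multiply, entries mod 198:
Q^1 = [[1,1],[1,0]]
Q^3 = (Q^1)²·Q = [[3,2],[2,1]]
Q^6 = (Q^3)² = [[13,8],[8,5]]
Q^12 = (Q^6)² = [[35,144],[144,89]]
Q^24 = (Q^12)² = [[181,36],[36,145]]
Q^49 = (Q^24)²·Q = [[55,1],[1,54]]
Q^98 = (Q^49)² = [[56,109],[109,145]]
Q^196 = (Q^98)² = [[167,129],[129,38]]
F_196 mod 198 = Q^196[0][1] = 129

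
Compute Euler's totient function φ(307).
306

307 = 307
φ(n) = n × ∏(1 - 1/p) for each prime p dividing n
φ(307) = 307 × (1 - 1/307) = 306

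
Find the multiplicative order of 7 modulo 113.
14

113 is prime, so ord(7) divides φ(113) = 112.
Divisors of 112: 1, 2, 4, 7, 8, 14, 16, 28, 56, 112.
Repeated squaring: 7^1 ≡ 7, 7^2 ≡ 49, 7^4 ≡ 28, 7^8 ≡ 106, 7^16 ≡ 49, 7^32 ≡ 28, 7^64 ≡ 106 (mod 113).
Test 7^d mod 113 for each divisor d in increasing order:
7^1 ≡ 7
7^2 ≡ 49
7^4 ≡ 28
7^7 = 7^4·7^2·7^1 ≡ 112
7^8 ≡ 106
7^14 = 7^8·7^4·7^2 ≡ 1  ← first divisor giving 1
The order is 14.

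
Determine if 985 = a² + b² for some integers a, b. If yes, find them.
12² + 29² (a=12, b=29)

Factorization: 985 = 5 × 197
By Fermat: n is sum of two squares iff every prime p ≡ 3 (mod 4) appears to even power.
All primes ≡ 3 (mod 4) appear to even power.
Search a = 0, 1, 2, … for 985 - a² a perfect square: first hit at a = 12: 985 - 144 = 841 = 29².
985 = 12² + 29² = 144 + 841 ✓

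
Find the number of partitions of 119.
1653668665

p(n) counts ways to write n as a sum of positive integers (order ignored).
Euler's pentagonal recurrence: p(k) = p(k-1) + p(k-2) - p(k-5) - p(k-7) + p(k-12) + p(k-15) - ... (offsets j(3j∓1)/2, signs ++--, p(0)=1, p(<0)=0).
DP table for k = 0..118: p(0)=1, p(1)=1, p(2)=2, p(3)=3, p(4)=5, p(5)=7, p(6)=11, p(7)=15, p(8)=22, p(9)=30, p(10)=42, p(11)=56, p(12)=77, p(13)=101, p(14)=135, p(15)=176, p(16)=231, p(17)=297, p(18)=385, p(19)=490, p(20)=627, p(21)=792, p(22)=1002, p(23)=1255, p(24)=1575, p(25)=1958, p(26)=2436, p(27)=3010, p(28)=3718, p(29)=4565, p(30)=5604, p(31)=6842, p(32)=8349, p(33)=10143, p(34)=12310, p(35)=14883, p(36)=17977, p(37)=21637, p(38)=26015, p(39)=31185, p(40)=37338, p(41)=44583, p(42)=53174, p(43)=63261, p(44)=75175, p(45)=89134, p(46)=105558, p(47)=124754, p(48)=147273, p(49)=173525, p(50)=204226, p(51)=239943, p(52)=281589, p(53)=329931, p(54)=386155, p(55)=451276, p(56)=526823, p(57)=614154, p(58)=715220, p(59)=831820, p(60)=966467, p(61)=1121505, p(62)=1300156, p(63)=1505499, p(64)=1741630, p(65)=2012558, p(66)=2323520, p(67)=2679689, p(68)=3087735, p(69)=3554345, p(70)=4087968, p(71)=4697205, p(72)=5392783, p(73)=6185689, p(74)=7089500, p(75)=8118264, p(76)=9289091, p(77)=10619863, p(78)=12132164, p(79)=13848650, p(80)=15796476, p(81)=18004327, p(82)=20506255, p(83)=23338469, p(84)=26543660, p(85)=30167357, p(86)=34262962, p(87)=38887673, p(88)=44108109, p(89)=49995925, p(90)=56634173, p(91)=64112359, p(92)=72533807, p(93)=82010177, p(94)=92669720, p(95)=104651419, p(96)=118114304, p(97)=133230930, p(98)=150198136, p(99)=169229875, p(100)=190569292, p(101)=214481126, p(102)=241265379, p(103)=271248950, p(104)=304801365, p(105)=342325709, p(106)=384276336, p(107)=431149389, p(108)=483502844, p(109)=541946240, p(110)=607163746, p(111)=679903203, p(112)=761002156, p(113)=851376628, p(114)=952050665, p(115)=1064144451, p(116)=1188908248, p(117)=1327710076, p(118)=1482074143.
Final step: p(119) = p(118) + p(117) - p(114) - p(112) + p(107) + p(104) - p(97) - p(93) + p(84) + p(79) - p(68) - p(62) + p(49) + p(42) - p(27) - p(19) + p(2)
= 1482074143 + 1327710076 - 952050665 - 761002156 + 431149389 + 304801365 - 133230930 - 82010177 + 26543660 + 13848650 - 3087735 - 1300156 + 173525 + 53174 - 3010 - 490 + 2
= 1653668665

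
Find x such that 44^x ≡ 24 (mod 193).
78

Baby-step giant-step with step n = ⌈√193⌉ = 14.
Baby steps 44^j mod 193 (j:value) for j=0..13: 0:1, 1:44, 2:6, 3:71, 4:36, 5:40, 6:23, 7:47, 8:138, 9:89, 10:56, 11:148, 12:143, 13:116.
Giant-step multiplier: 44^(-14) ≡ 44^(192-14) = 44^178 ≡ 101 (mod 193).
Giant steps γ_i = 24·101^i mod 193: γ_0=24, γ_1=108, γ_2=100, γ_3=64, γ_4=95, γ_5=138 (in table at j=8).
x = i·n + j = 5·14 + 8 = 78.
Check: 44^78 ≡ 24 (mod 193).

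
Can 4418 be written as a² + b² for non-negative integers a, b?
47² + 47² (a=47, b=47)

Factorization: 4418 = 2 × 47^2
By Fermat: n is sum of two squares iff every prime p ≡ 3 (mod 4) appears to even power.
All primes ≡ 3 (mod 4) appear to even power.
Search a = 0, 1, 2, … for 4418 - a² a perfect square: first hit at a = 47: 4418 - 2209 = 2209 = 47².
4418 = 47² + 47² = 2209 + 2209 ✓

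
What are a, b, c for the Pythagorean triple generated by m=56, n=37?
(1767, 4144, 4505)

Euclid's formula: a = m² - n², b = 2mn, c = m² + n²
m = 56, n = 37
a = 56² - 37² = 3136 - 1369 = 1767
b = 2 × 56 × 37 = 4144
c = 56² + 37² = 3136 + 1369 = 4505
Verification: 1767² + 4144² = 3122289 + 17172736 = 20295025 = 4505² ✓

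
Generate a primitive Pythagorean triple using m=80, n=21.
(5959, 3360, 6841)

Euclid's formula: a = m² - n², b = 2mn, c = m² + n²
m = 80, n = 21
a = 80² - 21² = 6400 - 441 = 5959
b = 2 × 80 × 21 = 3360
c = 80² + 21² = 6400 + 441 = 6841
Verification: 5959² + 3360² = 35509681 + 11289600 = 46799281 = 6841² ✓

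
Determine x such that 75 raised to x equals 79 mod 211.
66

Baby-step giant-step with step n = ⌈√211⌉ = 15.
Baby steps 75^j mod 211 (j:value) for j=0..14: 0:1, 1:75, 2:139, 3:86, 4:120, 5:138, 6:11, 7:192, 8:52, 9:102, 10:54, 11:41, 12:121, 13:2, 14:150.
Giant-step multiplier: 75^(-15) ≡ 75^(210-15) = 75^195 ≡ 63 (mod 211).
Giant steps γ_i = 79·63^i mod 211: γ_0=79, γ_1=124, γ_2=5, γ_3=104, γ_4=11 (in table at j=6).
x = i·n + j = 4·15 + 6 = 66.
Check: 75^66 ≡ 79 (mod 211).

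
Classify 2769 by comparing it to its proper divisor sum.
deficient

Proper divisors of 2769: sum = 1 + 3 + 13 + 39 + 71 + 213 + 923 = 1263
Since 1263 < 2769, 2769 is deficient.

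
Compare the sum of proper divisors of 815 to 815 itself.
deficient

Proper divisors of 815: sum = 1 + 5 + 163 = 169
Since 169 < 815, 815 is deficient.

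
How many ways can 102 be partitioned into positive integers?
241265379

p(n) counts ways to write n as a sum of positive integers (order ignored).
Euler's pentagonal recurrence: p(k) = p(k-1) + p(k-2) - p(k-5) - p(k-7) + p(k-12) + p(k-15) - ... (offsets j(3j∓1)/2, signs ++--, p(0)=1, p(<0)=0).
DP table for k = 0..101: p(0)=1, p(1)=1, p(2)=2, p(3)=3, p(4)=5, p(5)=7, p(6)=11, p(7)=15, p(8)=22, p(9)=30, p(10)=42, p(11)=56, p(12)=77, p(13)=101, p(14)=135, p(15)=176, p(16)=231, p(17)=297, p(18)=385, p(19)=490, p(20)=627, p(21)=792, p(22)=1002, p(23)=1255, p(24)=1575, p(25)=1958, p(26)=2436, p(27)=3010, p(28)=3718, p(29)=4565, p(30)=5604, p(31)=6842, p(32)=8349, p(33)=10143, p(34)=12310, p(35)=14883, p(36)=17977, p(37)=21637, p(38)=26015, p(39)=31185, p(40)=37338, p(41)=44583, p(42)=53174, p(43)=63261, p(44)=75175, p(45)=89134, p(46)=105558, p(47)=124754, p(48)=147273, p(49)=173525, p(50)=204226, p(51)=239943, p(52)=281589, p(53)=329931, p(54)=386155, p(55)=451276, p(56)=526823, p(57)=614154, p(58)=715220, p(59)=831820, p(60)=966467, p(61)=1121505, p(62)=1300156, p(63)=1505499, p(64)=1741630, p(65)=2012558, p(66)=2323520, p(67)=2679689, p(68)=3087735, p(69)=3554345, p(70)=4087968, p(71)=4697205, p(72)=5392783, p(73)=6185689, p(74)=7089500, p(75)=8118264, p(76)=9289091, p(77)=10619863, p(78)=12132164, p(79)=13848650, p(80)=15796476, p(81)=18004327, p(82)=20506255, p(83)=23338469, p(84)=26543660, p(85)=30167357, p(86)=34262962, p(87)=38887673, p(88)=44108109, p(89)=49995925, p(90)=56634173, p(91)=64112359, p(92)=72533807, p(93)=82010177, p(94)=92669720, p(95)=104651419, p(96)=118114304, p(97)=133230930, p(98)=150198136, p(99)=169229875, p(100)=190569292, p(101)=214481126.
Final step: p(102) = p(101) + p(100) - p(97) - p(95) + p(90) + p(87) - p(80) - p(76) + p(67) + p(62) - p(51) - p(45) + p(32) + p(25) - p(10) - p(2)
= 214481126 + 190569292 - 133230930 - 104651419 + 56634173 + 38887673 - 15796476 - 9289091 + 2679689 + 1300156 - 239943 - 89134 + 8349 + 1958 - 42 - 2
= 241265379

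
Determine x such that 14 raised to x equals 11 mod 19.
12

Baby-step giant-step with step n = ⌈√19⌉ = 5.
Baby steps 14^j mod 19 (j:value) for j=0..4: 0:1, 1:14, 2:6, 3:8, 4:17.
Giant-step multiplier: 14^(-5) ≡ 14^(18-5) = 14^13 ≡ 2 (mod 19).
Giant steps γ_i = 11·2^i mod 19: γ_0=11, γ_1=3, γ_2=6 (in table at j=2).
x = i·n + j = 2·5 + 2 = 12.
Check: 14^12 ≡ 11 (mod 19).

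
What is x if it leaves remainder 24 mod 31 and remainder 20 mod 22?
86

Using Chinese Remainder Theorem:
M = 31 × 22 = 682
M1 = 22, M2 = 31
y1 = 22^(-1) mod 31 = 24
y2 = 31^(-1) mod 22 = 5
x = (24×22×24 + 20×31×5) mod 682 = 86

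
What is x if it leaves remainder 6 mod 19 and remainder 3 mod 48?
291

Using Chinese Remainder Theorem:
M = 19 × 48 = 912
M1 = 48, M2 = 19
y1 = 48^(-1) mod 19 = 2
y2 = 19^(-1) mod 48 = 43
x = (6×48×2 + 3×19×43) mod 912 = 291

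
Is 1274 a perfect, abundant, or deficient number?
deficient

Proper divisors of 1274: sum = 1 + 2 + 7 + 13 + 14 + 26 + 49 + 91 + 98 + 182 + 637 = 1120
Since 1120 < 1274, 1274 is deficient.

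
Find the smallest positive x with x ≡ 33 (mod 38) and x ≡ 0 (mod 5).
185

Using Chinese Remainder Theorem:
M = 38 × 5 = 190
M1 = 5, M2 = 38
y1 = 5^(-1) mod 38 = 23
y2 = 38^(-1) mod 5 = 2
x = (33×5×23 + 0×38×2) mod 190 = 185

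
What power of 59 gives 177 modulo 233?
74

Baby-step giant-step with step n = ⌈√233⌉ = 16.
Baby steps 59^j mod 233 (j:value) for j=0..15: 0:1, 1:59, 2:219, 3:106, 4:196, 5:147, 6:52, 7:39, 8:204, 9:153, 10:173, 11:188, 12:141, 13:164, 14:123, 15:34.
Giant-step multiplier: 59^(-16) ≡ 59^(232-16) = 59^216 ≡ 64 (mod 233).
Giant steps γ_i = 177·64^i mod 233: γ_0=177, γ_1=144, γ_2=129, γ_3=101, γ_4=173 (in table at j=10).
x = i·n + j = 4·16 + 10 = 74.
Check: 59^74 ≡ 177 (mod 233).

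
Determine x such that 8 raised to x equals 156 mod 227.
187

Baby-step giant-step with step n = ⌈√227⌉ = 16.
Baby steps 8^j mod 227 (j:value) for j=0..15: 0:1, 1:8, 2:64, 3:58, 4:10, 5:80, 6:186, 7:126, 8:100, 9:119, 10:44, 11:125, 12:92, 13:55, 14:213, 15:115.
Giant-step multiplier: 8^(-16) ≡ 8^(226-16) = 8^210 ≡ 19 (mod 227).
Giant steps γ_i = 156·19^i mod 227: γ_0=156, γ_1=13, γ_2=20, γ_3=153, γ_4=183, γ_5=72, γ_6=6, γ_7=114, γ_8=123, γ_9=67, γ_10=138, γ_11=125 (in table at j=11).
x = i·n + j = 11·16 + 11 = 187.
Check: 8^187 ≡ 156 (mod 227).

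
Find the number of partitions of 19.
490

p(n) counts ways to write n as a sum of positive integers (order ignored).
Euler's pentagonal recurrence: p(k) = p(k-1) + p(k-2) - p(k-5) - p(k-7) + p(k-12) + p(k-15) - ... (offsets j(3j∓1)/2, signs ++--, p(0)=1, p(<0)=0).
DP table for k = 0..18: p(0)=1, p(1)=1, p(2)=2, p(3)=3, p(4)=5, p(5)=7, p(6)=11, p(7)=15, p(8)=22, p(9)=30, p(10)=42, p(11)=56, p(12)=77, p(13)=101, p(14)=135, p(15)=176, p(16)=231, p(17)=297, p(18)=385.
Final step: p(19) = p(18) + p(17) - p(14) - p(12) + p(7) + p(4)
= 385 + 297 - 135 - 77 + 15 + 5
= 490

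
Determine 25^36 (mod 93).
1

Repeated squaring. Binary of 36 = 100100.
25^1 ≡ 25 (mod 93); 25^2 ≡ 67 (mod 93); 25^4 ≡ 25 (mod 93); 25^8 ≡ 67 (mod 93); 25^16 ≡ 25 (mod 93); 25^32 ≡ 67 (mod 93)
25^36 = 25^4 × 25^32 ≡ 1 (mod 93)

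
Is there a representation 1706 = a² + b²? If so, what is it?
5² + 41² (a=5, b=41)

Factorization: 1706 = 2 × 853
By Fermat: n is sum of two squares iff every prime p ≡ 3 (mod 4) appears to even power.
All primes ≡ 3 (mod 4) appear to even power.
Search a = 0, 1, 2, … for 1706 - a² a perfect square: first hit at a = 5: 1706 - 25 = 1681 = 41².
1706 = 5² + 41² = 25 + 1681 ✓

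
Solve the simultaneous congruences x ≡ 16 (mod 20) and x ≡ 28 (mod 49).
616

Using Chinese Remainder Theorem:
M = 20 × 49 = 980
M1 = 49, M2 = 20
y1 = 49^(-1) mod 20 = 9
y2 = 20^(-1) mod 49 = 27
x = (16×49×9 + 28×20×27) mod 980 = 616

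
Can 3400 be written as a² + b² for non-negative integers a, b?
6² + 58² (a=6, b=58)

Factorization: 3400 = 2^3 × 5^2 × 17
By Fermat: n is sum of two squares iff every prime p ≡ 3 (mod 4) appears to even power.
All primes ≡ 3 (mod 4) appear to even power.
Search a = 0, 1, 2, … for 3400 - a² a perfect square: first hit at a = 6: 3400 - 36 = 3364 = 58².
3400 = 6² + 58² = 36 + 3364 ✓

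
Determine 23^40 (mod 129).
10

Repeated squaring. Binary of 40 = 101000.
23^1 ≡ 23 (mod 129); 23^2 ≡ 13 (mod 129); 23^4 ≡ 40 (mod 129); 23^8 ≡ 52 (mod 129); 23^16 ≡ 124 (mod 129); 23^32 ≡ 25 (mod 129)
23^40 = 23^8 × 23^32 ≡ 10 (mod 129)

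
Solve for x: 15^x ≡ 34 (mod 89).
66

Baby-step giant-step with step n = ⌈√89⌉ = 10.
Baby steps 15^j mod 89 (j:value) for j=0..9: 0:1, 1:15, 2:47, 3:82, 4:73, 5:27, 6:49, 7:23, 8:78, 9:13.
Giant-step multiplier: 15^(-10) ≡ 15^(88-10) = 15^78 ≡ 21 (mod 89).
Giant steps γ_i = 34·21^i mod 89: γ_0=34, γ_1=2, γ_2=42, γ_3=81, γ_4=10, γ_5=32, γ_6=49 (in table at j=6).
x = i·n + j = 6·10 + 6 = 66.
Check: 15^66 ≡ 34 (mod 89).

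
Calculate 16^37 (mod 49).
2

Repeated squaring. Binary of 37 = 100101.
16^1 ≡ 16 (mod 49); 16^2 ≡ 11 (mod 49); 16^4 ≡ 23 (mod 49); 16^8 ≡ 39 (mod 49); 16^16 ≡ 2 (mod 49); 16^32 ≡ 4 (mod 49)
16^37 = 16^1 × 16^4 × 16^32 ≡ 2 (mod 49)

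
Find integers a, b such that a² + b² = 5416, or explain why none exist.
50² + 54² (a=50, b=54)

Factorization: 5416 = 2^3 × 677
By Fermat: n is sum of two squares iff every prime p ≡ 3 (mod 4) appears to even power.
All primes ≡ 3 (mod 4) appear to even power.
Search a = 0, 1, 2, … for 5416 - a² a perfect square: first hit at a = 50: 5416 - 2500 = 2916 = 54².
5416 = 50² + 54² = 2500 + 2916 ✓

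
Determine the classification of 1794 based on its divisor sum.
abundant

Proper divisors of 1794: sum = 1 + 2 + 3 + 6 + 13 + 23 + 26 + 39 + 46 + 69 + 78 + 138 + 299 + 598 + 897 = 2238
Since 2238 > 1794, 1794 is abundant.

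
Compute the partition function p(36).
17977

p(n) counts ways to write n as a sum of positive integers (order ignored).
Euler's pentagonal recurrence: p(k) = p(k-1) + p(k-2) - p(k-5) - p(k-7) + p(k-12) + p(k-15) - ... (offsets j(3j∓1)/2, signs ++--, p(0)=1, p(<0)=0).
DP table for k = 0..35: p(0)=1, p(1)=1, p(2)=2, p(3)=3, p(4)=5, p(5)=7, p(6)=11, p(7)=15, p(8)=22, p(9)=30, p(10)=42, p(11)=56, p(12)=77, p(13)=101, p(14)=135, p(15)=176, p(16)=231, p(17)=297, p(18)=385, p(19)=490, p(20)=627, p(21)=792, p(22)=1002, p(23)=1255, p(24)=1575, p(25)=1958, p(26)=2436, p(27)=3010, p(28)=3718, p(29)=4565, p(30)=5604, p(31)=6842, p(32)=8349, p(33)=10143, p(34)=12310, p(35)=14883.
Final step: p(36) = p(35) + p(34) - p(31) - p(29) + p(24) + p(21) - p(14) - p(10) + p(1)
= 14883 + 12310 - 6842 - 4565 + 1575 + 792 - 135 - 42 + 1
= 17977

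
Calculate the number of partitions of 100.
190569292

p(n) counts ways to write n as a sum of positive integers (order ignored).
Euler's pentagonal recurrence: p(k) = p(k-1) + p(k-2) - p(k-5) - p(k-7) + p(k-12) + p(k-15) - ... (offsets j(3j∓1)/2, signs ++--, p(0)=1, p(<0)=0).
DP table for k = 0..99: p(0)=1, p(1)=1, p(2)=2, p(3)=3, p(4)=5, p(5)=7, p(6)=11, p(7)=15, p(8)=22, p(9)=30, p(10)=42, p(11)=56, p(12)=77, p(13)=101, p(14)=135, p(15)=176, p(16)=231, p(17)=297, p(18)=385, p(19)=490, p(20)=627, p(21)=792, p(22)=1002, p(23)=1255, p(24)=1575, p(25)=1958, p(26)=2436, p(27)=3010, p(28)=3718, p(29)=4565, p(30)=5604, p(31)=6842, p(32)=8349, p(33)=10143, p(34)=12310, p(35)=14883, p(36)=17977, p(37)=21637, p(38)=26015, p(39)=31185, p(40)=37338, p(41)=44583, p(42)=53174, p(43)=63261, p(44)=75175, p(45)=89134, p(46)=105558, p(47)=124754, p(48)=147273, p(49)=173525, p(50)=204226, p(51)=239943, p(52)=281589, p(53)=329931, p(54)=386155, p(55)=451276, p(56)=526823, p(57)=614154, p(58)=715220, p(59)=831820, p(60)=966467, p(61)=1121505, p(62)=1300156, p(63)=1505499, p(64)=1741630, p(65)=2012558, p(66)=2323520, p(67)=2679689, p(68)=3087735, p(69)=3554345, p(70)=4087968, p(71)=4697205, p(72)=5392783, p(73)=6185689, p(74)=7089500, p(75)=8118264, p(76)=9289091, p(77)=10619863, p(78)=12132164, p(79)=13848650, p(80)=15796476, p(81)=18004327, p(82)=20506255, p(83)=23338469, p(84)=26543660, p(85)=30167357, p(86)=34262962, p(87)=38887673, p(88)=44108109, p(89)=49995925, p(90)=56634173, p(91)=64112359, p(92)=72533807, p(93)=82010177, p(94)=92669720, p(95)=104651419, p(96)=118114304, p(97)=133230930, p(98)=150198136, p(99)=169229875.
Final step: p(100) = p(99) + p(98) - p(95) - p(93) + p(88) + p(85) - p(78) - p(74) + p(65) + p(60) - p(49) - p(43) + p(30) + p(23) - p(8) - p(0)
= 169229875 + 150198136 - 104651419 - 82010177 + 44108109 + 30167357 - 12132164 - 7089500 + 2012558 + 966467 - 173525 - 63261 + 5604 + 1255 - 22 - 1
= 190569292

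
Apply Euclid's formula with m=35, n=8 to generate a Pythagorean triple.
(1161, 560, 1289)

Euclid's formula: a = m² - n², b = 2mn, c = m² + n²
m = 35, n = 8
a = 35² - 8² = 1225 - 64 = 1161
b = 2 × 35 × 8 = 560
c = 35² + 8² = 1225 + 64 = 1289
Verification: 1161² + 560² = 1347921 + 313600 = 1661521 = 1289² ✓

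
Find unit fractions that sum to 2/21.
1/11 + 1/231

Greedy algorithm:
2/21: ceiling(21/2) = 11, use 1/11
1/231: ceiling(231/1) = 231, use 1/231
Result: 2/21 = 1/11 + 1/231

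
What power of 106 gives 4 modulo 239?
10

Baby-step giant-step with step n = ⌈√239⌉ = 16.
Baby steps 106^j mod 239 (j:value) for j=0..15: 0:1, 1:106, 2:3, 3:79, 4:9, 5:237, 6:27, 7:233, 8:81, 9:221, 10:4, 11:185, 12:12, 13:77, 14:36, 15:231.
h = 4 is already in the table at j=10, so x = 10.
Check: 106^10 ≡ 4 (mod 239).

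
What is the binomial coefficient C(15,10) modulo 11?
0

Using Lucas' theorem:
Write n=15 and k=10 in base 11:
n in base 11: [1, 4]
k in base 11: [0, 10]
C(15,10) mod 11 = ∏ C(n_i, k_i) mod 11
Digit binomials (mod 11): C(1,0) = 1; C(4,10) = 0 (k_i > n_i)
Product: 1 × 0 = 0 ≡ 0 (mod 11)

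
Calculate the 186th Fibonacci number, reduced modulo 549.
496

Matrix identity: Q^n = [[F_(n+1), F_n], [F_n, F_(n-1)]] with Q = [[1,1],[1,0]].
n = 186 = 10111010₂. Square-and-multiply, entries mod 549:
Q^1 = [[1,1],[1,0]]
Q^2 = (Q^1)² = [[2,1],[1,1]]
Q^5 = (Q^2)²·Q = [[8,5],[5,3]]
Q^11 = (Q^5)²·Q = [[144,89],[89,55]]
Q^23 = (Q^11)²·Q = [[252,109],[109,143]]
Q^46 = (Q^23)² = [[172,233],[233,488]]
Q^93 = (Q^46)²·Q = [[485,425],[425,60]]
Q^186 = (Q^93)² = [[257,496],[496,310]]
F_186 mod 549 = Q^186[0][1] = 496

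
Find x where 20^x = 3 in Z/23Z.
12

Baby-step giant-step with step n = ⌈√23⌉ = 5.
Baby steps 20^j mod 23 (j:value) for j=0..4: 0:1, 1:20, 2:9, 3:19, 4:12.
Giant-step multiplier: 20^(-5) ≡ 20^(22-5) = 20^17 ≡ 7 (mod 23).
Giant steps γ_i = 3·7^i mod 23: γ_0=3, γ_1=21, γ_2=9 (in table at j=2).
x = i·n + j = 2·5 + 2 = 12.
Check: 20^12 ≡ 3 (mod 23).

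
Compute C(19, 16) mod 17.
0

Using Lucas' theorem:
Write n=19 and k=16 in base 17:
n in base 17: [1, 2]
k in base 17: [0, 16]
C(19,16) mod 17 = ∏ C(n_i, k_i) mod 17
Digit binomials (mod 17): C(1,0) = 1; C(2,16) = 0 (k_i > n_i)
Product: 1 × 0 = 0 ≡ 0 (mod 17)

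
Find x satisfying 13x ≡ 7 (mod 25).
x ≡ 14 (mod 25)

gcd(13, 25) = 1, which divides 7, so solutions exist.
Find 13^(-1) mod 25 by the extended Euclidean algorithm:
25 = 1 × 13 + 12  ⟹  12 = (1)·25 + (-1)·13
13 = 1 × 12 + 1  ⟹  1 = (-1)·25 + (2)·13
So (2)·13 ≡ 1 (mod 25), i.e. 13^(-1) ≡ 2 (mod 25).
x ≡ 2 × 7 = 14 ≡ 14 (mod 25).
Check: 13 × 14 = 182 ≡ 7 (mod 25).
Unique solution: x ≡ 14 (mod 25)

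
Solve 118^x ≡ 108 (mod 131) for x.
106

Baby-step giant-step with step n = ⌈√131⌉ = 12.
Baby steps 118^j mod 131 (j:value) for j=0..11: 0:1, 1:118, 2:38, 3:30, 4:3, 5:92, 6:114, 7:90, 8:9, 9:14, 10:80, 11:8.
Giant-step multiplier: 118^(-12) ≡ 118^(130-12) = 118^118 ≡ 34 (mod 131).
Giant steps γ_i = 108·34^i mod 131: γ_0=108, γ_1=4, γ_2=5, γ_3=39, γ_4=16, γ_5=20, γ_6=25, γ_7=64, γ_8=80 (in table at j=10).
x = i·n + j = 8·12 + 10 = 106.
Check: 118^106 ≡ 108 (mod 131).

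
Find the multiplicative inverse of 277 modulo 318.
31

gcd(277, 318) = 1, so the inverse exists.
Extended Euclidean algorithm on (318, 277):
318 = 1 × 277 + 41  ⟹  41 = (1)·318 + (-1)·277
277 = 6 × 41 + 31  ⟹  31 = (-6)·318 + (7)·277
41 = 1 × 31 + 10  ⟹  10 = (7)·318 + (-8)·277
31 = 3 × 10 + 1  ⟹  1 = (-27)·318 + (31)·277
So (31)·277 ≡ 1 (mod 318), i.e. 277^(-1) ≡ 31 (mod 318).
Check: 277 × 31 = 8587 ≡ 1 (mod 318)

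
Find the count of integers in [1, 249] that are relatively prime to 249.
164

249 = 3 × 83
φ(n) = n × ∏(1 - 1/p) for each prime p dividing n
φ(249) = 249 × (1 - 1/3) × (1 - 1/83) = 164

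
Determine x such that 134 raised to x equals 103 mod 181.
17

Baby-step giant-step with step n = ⌈√181⌉ = 14.
Baby steps 134^j mod 181 (j:value) for j=0..13: 0:1, 1:134, 2:37, 3:71, 4:102, 5:93, 6:154, 7:2, 8:87, 9:74, 10:142, 11:23, 12:5, 13:127.
Giant-step multiplier: 134^(-14) ≡ 134^(180-14) = 134^166 ≡ 136 (mod 181).
Giant steps γ_i = 103·136^i mod 181: γ_0=103, γ_1=71 (in table at j=3).
x = i·n + j = 1·14 + 3 = 17.
Check: 134^17 ≡ 103 (mod 181).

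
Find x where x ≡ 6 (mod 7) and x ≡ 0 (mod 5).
20

Using Chinese Remainder Theorem:
M = 7 × 5 = 35
M1 = 5, M2 = 7
y1 = 5^(-1) mod 7 = 3
y2 = 7^(-1) mod 5 = 3
x = (6×5×3 + 0×7×3) mod 35 = 20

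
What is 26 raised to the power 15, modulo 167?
118

Repeated squaring. Binary of 15 = 1111.
26^1 ≡ 26 (mod 167); 26^2 ≡ 8 (mod 167); 26^4 ≡ 64 (mod 167); 26^8 ≡ 88 (mod 167)
26^15 = 26^1 × 26^2 × 26^4 × 26^8 ≡ 118 (mod 167)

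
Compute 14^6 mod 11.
3

Repeated squaring. Binary of 6 = 110.
14^1 ≡ 3 (mod 11); 14^2 ≡ 9 (mod 11); 14^4 ≡ 4 (mod 11)
14^6 = 14^2 × 14^4 ≡ 3 (mod 11)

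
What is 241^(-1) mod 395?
336

gcd(241, 395) = 1, so the inverse exists.
Extended Euclidean algorithm on (395, 241):
395 = 1 × 241 + 154  ⟹  154 = (1)·395 + (-1)·241
241 = 1 × 154 + 87  ⟹  87 = (-1)·395 + (2)·241
154 = 1 × 87 + 67  ⟹  67 = (2)·395 + (-3)·241
87 = 1 × 67 + 20  ⟹  20 = (-3)·395 + (5)·241
67 = 3 × 20 + 7  ⟹  7 = (11)·395 + (-18)·241
20 = 2 × 7 + 6  ⟹  6 = (-25)·395 + (41)·241
7 = 1 × 6 + 1  ⟹  1 = (36)·395 + (-59)·241
So (-59)·241 ≡ 1 (mod 395), i.e. 241^(-1) ≡ -59 ≡ 336 (mod 395).
Check: 241 × 336 = 80976 ≡ 1 (mod 395)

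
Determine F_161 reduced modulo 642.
313

Matrix identity: Q^n = [[F_(n+1), F_n], [F_n, F_(n-1)]] with Q = [[1,1],[1,0]].
n = 161 = 10100001₂. Square-and-multiply, entries mod 642:
Q^1 = [[1,1],[1,0]]
Q^2 = (Q^1)² = [[2,1],[1,1]]
Q^5 = (Q^2)²·Q = [[8,5],[5,3]]
Q^10 = (Q^5)² = [[89,55],[55,34]]
Q^20 = (Q^10)² = [[32,345],[345,329]]
Q^40 = (Q^20)² = [[637,639],[639,640]]
Q^80 = (Q^40)² = [[34,21],[21,13]]
Q^161 = (Q^80)²·Q = [[16,313],[313,345]]
F_161 mod 642 = Q^161[0][1] = 313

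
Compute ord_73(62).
72

73 is prime, so ord(62) divides φ(73) = 72.
Divisors of 72: 1, 2, 3, 4, 6, 8, 9, 12, 18, 24, 36, 72.
Repeated squaring: 62^1 ≡ 62, 62^2 ≡ 48, 62^4 ≡ 41, 62^8 ≡ 2, 62^16 ≡ 4, 62^32 ≡ 16, 62^64 ≡ 37 (mod 73).
Test 62^d mod 73 for each divisor d in increasing order:
62^1 ≡ 62
62^2 ≡ 48
62^3 = 62^2·62^1 ≡ 56
62^4 ≡ 41
62^6 = 62^4·62^2 ≡ 70
62^8 ≡ 2
62^9 = 62^8·62^1 ≡ 51
62^12 = 62^8·62^4 ≡ 9
62^18 = 62^16·62^2 ≡ 46
62^24 = 62^16·62^8 ≡ 8
62^36 = 62^32·62^4 ≡ 72
62^72 = 62^64·62^8 ≡ 1  ← first divisor giving 1
The order is 72.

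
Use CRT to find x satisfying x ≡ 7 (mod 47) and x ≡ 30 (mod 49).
618

Using Chinese Remainder Theorem:
M = 47 × 49 = 2303
M1 = 49, M2 = 47
y1 = 49^(-1) mod 47 = 24
y2 = 47^(-1) mod 49 = 24
x = (7×49×24 + 30×47×24) mod 2303 = 618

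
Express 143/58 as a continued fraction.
[2; 2, 6, 1, 3]

Euclidean algorithm steps:
143 = 2 × 58 + 27
58 = 2 × 27 + 4
27 = 6 × 4 + 3
4 = 1 × 3 + 1
3 = 3 × 1 + 0
Continued fraction: [2; 2, 6, 1, 3]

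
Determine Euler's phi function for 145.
112

145 = 5 × 29
φ(n) = n × ∏(1 - 1/p) for each prime p dividing n
φ(145) = 145 × (1 - 1/5) × (1 - 1/29) = 112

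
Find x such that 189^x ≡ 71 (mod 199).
85

Baby-step giant-step with step n = ⌈√199⌉ = 15.
Baby steps 189^j mod 199 (j:value) for j=0..14: 0:1, 1:189, 2:100, 3:194, 4:50, 5:97, 6:25, 7:148, 8:112, 9:74, 10:56, 11:37, 12:28, 13:118, 14:14.
Giant-step multiplier: 189^(-15) ≡ 189^(198-15) = 189^183 ≡ 27 (mod 199).
Giant steps γ_i = 71·27^i mod 199: γ_0=71, γ_1=126, γ_2=19, γ_3=115, γ_4=120, γ_5=56 (in table at j=10).
x = i·n + j = 5·15 + 10 = 85.
Check: 189^85 ≡ 71 (mod 199).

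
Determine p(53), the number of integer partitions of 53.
329931

p(n) counts ways to write n as a sum of positive integers (order ignored).
Euler's pentagonal recurrence: p(k) = p(k-1) + p(k-2) - p(k-5) - p(k-7) + p(k-12) + p(k-15) - ... (offsets j(3j∓1)/2, signs ++--, p(0)=1, p(<0)=0).
DP table for k = 0..52: p(0)=1, p(1)=1, p(2)=2, p(3)=3, p(4)=5, p(5)=7, p(6)=11, p(7)=15, p(8)=22, p(9)=30, p(10)=42, p(11)=56, p(12)=77, p(13)=101, p(14)=135, p(15)=176, p(16)=231, p(17)=297, p(18)=385, p(19)=490, p(20)=627, p(21)=792, p(22)=1002, p(23)=1255, p(24)=1575, p(25)=1958, p(26)=2436, p(27)=3010, p(28)=3718, p(29)=4565, p(30)=5604, p(31)=6842, p(32)=8349, p(33)=10143, p(34)=12310, p(35)=14883, p(36)=17977, p(37)=21637, p(38)=26015, p(39)=31185, p(40)=37338, p(41)=44583, p(42)=53174, p(43)=63261, p(44)=75175, p(45)=89134, p(46)=105558, p(47)=124754, p(48)=147273, p(49)=173525, p(50)=204226, p(51)=239943, p(52)=281589.
Final step: p(53) = p(52) + p(51) - p(48) - p(46) + p(41) + p(38) - p(31) - p(27) + p(18) + p(13) - p(2)
= 281589 + 239943 - 147273 - 105558 + 44583 + 26015 - 6842 - 3010 + 385 + 101 - 2
= 329931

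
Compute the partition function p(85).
30167357

p(n) counts ways to write n as a sum of positive integers (order ignored).
Euler's pentagonal recurrence: p(k) = p(k-1) + p(k-2) - p(k-5) - p(k-7) + p(k-12) + p(k-15) - ... (offsets j(3j∓1)/2, signs ++--, p(0)=1, p(<0)=0).
DP table for k = 0..84: p(0)=1, p(1)=1, p(2)=2, p(3)=3, p(4)=5, p(5)=7, p(6)=11, p(7)=15, p(8)=22, p(9)=30, p(10)=42, p(11)=56, p(12)=77, p(13)=101, p(14)=135, p(15)=176, p(16)=231, p(17)=297, p(18)=385, p(19)=490, p(20)=627, p(21)=792, p(22)=1002, p(23)=1255, p(24)=1575, p(25)=1958, p(26)=2436, p(27)=3010, p(28)=3718, p(29)=4565, p(30)=5604, p(31)=6842, p(32)=8349, p(33)=10143, p(34)=12310, p(35)=14883, p(36)=17977, p(37)=21637, p(38)=26015, p(39)=31185, p(40)=37338, p(41)=44583, p(42)=53174, p(43)=63261, p(44)=75175, p(45)=89134, p(46)=105558, p(47)=124754, p(48)=147273, p(49)=173525, p(50)=204226, p(51)=239943, p(52)=281589, p(53)=329931, p(54)=386155, p(55)=451276, p(56)=526823, p(57)=614154, p(58)=715220, p(59)=831820, p(60)=966467, p(61)=1121505, p(62)=1300156, p(63)=1505499, p(64)=1741630, p(65)=2012558, p(66)=2323520, p(67)=2679689, p(68)=3087735, p(69)=3554345, p(70)=4087968, p(71)=4697205, p(72)=5392783, p(73)=6185689, p(74)=7089500, p(75)=8118264, p(76)=9289091, p(77)=10619863, p(78)=12132164, p(79)=13848650, p(80)=15796476, p(81)=18004327, p(82)=20506255, p(83)=23338469, p(84)=26543660.
Final step: p(85) = p(84) + p(83) - p(80) - p(78) + p(73) + p(70) - p(63) - p(59) + p(50) + p(45) - p(34) - p(28) + p(15) + p(8)
= 26543660 + 23338469 - 15796476 - 12132164 + 6185689 + 4087968 - 1505499 - 831820 + 204226 + 89134 - 12310 - 3718 + 176 + 22
= 30167357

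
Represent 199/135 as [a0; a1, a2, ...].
[1; 2, 9, 7]

Euclidean algorithm steps:
199 = 1 × 135 + 64
135 = 2 × 64 + 7
64 = 9 × 7 + 1
7 = 7 × 1 + 0
Continued fraction: [1; 2, 9, 7]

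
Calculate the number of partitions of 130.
5371315400

p(n) counts ways to write n as a sum of positive integers (order ignored).
Euler's pentagonal recurrence: p(k) = p(k-1) + p(k-2) - p(k-5) - p(k-7) + p(k-12) + p(k-15) - ... (offsets j(3j∓1)/2, signs ++--, p(0)=1, p(<0)=0).
DP table for k = 0..129: p(0)=1, p(1)=1, p(2)=2, p(3)=3, p(4)=5, p(5)=7, p(6)=11, p(7)=15, p(8)=22, p(9)=30, p(10)=42, p(11)=56, p(12)=77, p(13)=101, p(14)=135, p(15)=176, p(16)=231, p(17)=297, p(18)=385, p(19)=490, p(20)=627, p(21)=792, p(22)=1002, p(23)=1255, p(24)=1575, p(25)=1958, p(26)=2436, p(27)=3010, p(28)=3718, p(29)=4565, p(30)=5604, p(31)=6842, p(32)=8349, p(33)=10143, p(34)=12310, p(35)=14883, p(36)=17977, p(37)=21637, p(38)=26015, p(39)=31185, p(40)=37338, p(41)=44583, p(42)=53174, p(43)=63261, p(44)=75175, p(45)=89134, p(46)=105558, p(47)=124754, p(48)=147273, p(49)=173525, p(50)=204226, p(51)=239943, p(52)=281589, p(53)=329931, p(54)=386155, p(55)=451276, p(56)=526823, p(57)=614154, p(58)=715220, p(59)=831820, p(60)=966467, p(61)=1121505, p(62)=1300156, p(63)=1505499, p(64)=1741630, p(65)=2012558, p(66)=2323520, p(67)=2679689, p(68)=3087735, p(69)=3554345, p(70)=4087968, p(71)=4697205, p(72)=5392783, p(73)=6185689, p(74)=7089500, p(75)=8118264, p(76)=9289091, p(77)=10619863, p(78)=12132164, p(79)=13848650, p(80)=15796476, p(81)=18004327, p(82)=20506255, p(83)=23338469, p(84)=26543660, p(85)=30167357, p(86)=34262962, p(87)=38887673, p(88)=44108109, p(89)=49995925, p(90)=56634173, p(91)=64112359, p(92)=72533807, p(93)=82010177, p(94)=92669720, p(95)=104651419, p(96)=118114304, p(97)=133230930, p(98)=150198136, p(99)=169229875, p(100)=190569292, p(101)=214481126, p(102)=241265379, p(103)=271248950, p(104)=304801365, p(105)=342325709, p(106)=384276336, p(107)=431149389, p(108)=483502844, p(109)=541946240, p(110)=607163746, p(111)=679903203, p(112)=761002156, p(113)=851376628, p(114)=952050665, p(115)=1064144451, p(116)=1188908248, p(117)=1327710076, p(118)=1482074143, p(119)=1653668665, p(120)=1844349560, p(121)=2056148051, p(122)=2291320912, p(123)=2552338241, p(124)=2841940500, p(125)=3163127352, p(126)=3519222692, p(127)=3913864295, p(128)=4351078600, p(129)=4835271870.
Final step: p(130) = p(129) + p(128) - p(125) - p(123) + p(118) + p(115) - p(108) - p(104) + p(95) + p(90) - p(79) - p(73) + p(60) + p(53) - p(38) - p(30) + p(13) + p(4)
= 4835271870 + 4351078600 - 3163127352 - 2552338241 + 1482074143 + 1064144451 - 483502844 - 304801365 + 104651419 + 56634173 - 13848650 - 6185689 + 966467 + 329931 - 26015 - 5604 + 101 + 5
= 5371315400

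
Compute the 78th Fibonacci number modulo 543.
218

Matrix identity: Q^n = [[F_(n+1), F_n], [F_n, F_(n-1)]] with Q = [[1,1],[1,0]].
n = 78 = 1001110₂. Square-and-multiply, entries mod 543:
Q^1 = [[1,1],[1,0]]
Q^2 = (Q^1)² = [[2,1],[1,1]]
Q^4 = (Q^2)² = [[5,3],[3,2]]
Q^9 = (Q^4)²·Q = [[55,34],[34,21]]
Q^19 = (Q^9)²·Q = [[249,380],[380,412]]
Q^39 = (Q^19)²·Q = [[375,61],[61,314]]
Q^78 = (Q^39)² = [[451,218],[218,233]]
F_78 mod 543 = Q^78[0][1] = 218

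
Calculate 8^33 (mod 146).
74

Repeated squaring. Binary of 33 = 100001.
8^1 ≡ 8 (mod 146); 8^2 ≡ 64 (mod 146); 8^4 ≡ 8 (mod 146); 8^8 ≡ 64 (mod 146); 8^16 ≡ 8 (mod 146); 8^32 ≡ 64 (mod 146)
8^33 = 8^1 × 8^32 ≡ 74 (mod 146)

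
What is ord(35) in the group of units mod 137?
136

137 is prime, so ord(35) divides φ(137) = 136.
Divisors of 136: 1, 2, 4, 8, 17, 34, 68, 136.
Repeated squaring: 35^1 ≡ 35, 35^2 ≡ 129, 35^4 ≡ 64, 35^8 ≡ 123, 35^16 ≡ 59, 35^32 ≡ 56, 35^64 ≡ 122, 35^128 ≡ 88 (mod 137).
Test 35^d mod 137 for each divisor d in increasing order:
35^1 ≡ 35
35^2 ≡ 129
35^4 ≡ 64
35^8 ≡ 123
35^17 = 35^16·35^1 ≡ 10
35^34 = 35^32·35^2 ≡ 100
35^68 = 35^64·35^4 ≡ 136
35^136 = 35^128·35^8 ≡ 1  ← first divisor giving 1
The order is 136.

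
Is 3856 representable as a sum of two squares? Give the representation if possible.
16² + 60² (a=16, b=60)

Factorization: 3856 = 2^4 × 241
By Fermat: n is sum of two squares iff every prime p ≡ 3 (mod 4) appears to even power.
All primes ≡ 3 (mod 4) appear to even power.
Search a = 0, 1, 2, … for 3856 - a² a perfect square: first hit at a = 16: 3856 - 256 = 3600 = 60².
3856 = 16² + 60² = 256 + 3600 ✓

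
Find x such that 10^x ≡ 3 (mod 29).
27

Baby-step giant-step with step n = ⌈√29⌉ = 6.
Baby steps 10^j mod 29 (j:value) for j=0..5: 0:1, 1:10, 2:13, 3:14, 4:24, 5:8.
Giant-step multiplier: 10^(-6) ≡ 10^(28-6) = 10^22 ≡ 4 (mod 29).
Giant steps γ_i = 3·4^i mod 29: γ_0=3, γ_1=12, γ_2=19, γ_3=18, γ_4=14 (in table at j=3).
x = i·n + j = 4·6 + 3 = 27.
Check: 10^27 ≡ 3 (mod 29).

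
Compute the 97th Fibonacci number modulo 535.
232

Matrix identity: Q^n = [[F_(n+1), F_n], [F_n, F_(n-1)]] with Q = [[1,1],[1,0]].
n = 97 = 1100001₂. Square-and-multiply, entries mod 535:
Q^1 = [[1,1],[1,0]]
Q^3 = (Q^1)²·Q = [[3,2],[2,1]]
Q^6 = (Q^3)² = [[13,8],[8,5]]
Q^12 = (Q^6)² = [[233,144],[144,89]]
Q^24 = (Q^12)² = [[125,358],[358,302]]
Q^48 = (Q^24)² = [[409,391],[391,18]]
Q^97 = (Q^48)²·Q = [[269,232],[232,37]]
F_97 mod 535 = Q^97[0][1] = 232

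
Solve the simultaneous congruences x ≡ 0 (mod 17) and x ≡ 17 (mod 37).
17

Using Chinese Remainder Theorem:
M = 17 × 37 = 629
M1 = 37, M2 = 17
y1 = 37^(-1) mod 17 = 6
y2 = 17^(-1) mod 37 = 24
x = (0×37×6 + 17×17×24) mod 629 = 17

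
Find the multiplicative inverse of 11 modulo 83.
68

gcd(11, 83) = 1, so the inverse exists.
Extended Euclidean algorithm on (83, 11):
83 = 7 × 11 + 6  ⟹  6 = (1)·83 + (-7)·11
11 = 1 × 6 + 5  ⟹  5 = (-1)·83 + (8)·11
6 = 1 × 5 + 1  ⟹  1 = (2)·83 + (-15)·11
So (-15)·11 ≡ 1 (mod 83), i.e. 11^(-1) ≡ -15 ≡ 68 (mod 83).
Check: 11 × 68 = 748 ≡ 1 (mod 83)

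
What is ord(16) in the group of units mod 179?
89

179 is prime, so ord(16) divides φ(179) = 178.
Divisors of 178: 1, 2, 89, 178.
Repeated squaring: 16^1 ≡ 16, 16^2 ≡ 77, 16^4 ≡ 22, 16^8 ≡ 126, 16^16 ≡ 124, 16^32 ≡ 161, 16^64 ≡ 145, 16^128 ≡ 82 (mod 179).
Test 16^d mod 179 for each divisor d in increasing order:
16^1 ≡ 16
16^2 ≡ 77
16^89 = 16^64·16^16·16^8·16^1 ≡ 1  ← first divisor giving 1
The order is 89.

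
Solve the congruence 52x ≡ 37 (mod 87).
x ≡ 76 (mod 87)

gcd(52, 87) = 1, which divides 37, so solutions exist.
Find 52^(-1) mod 87 by the extended Euclidean algorithm:
87 = 1 × 52 + 35  ⟹  35 = (1)·87 + (-1)·52
52 = 1 × 35 + 17  ⟹  17 = (-1)·87 + (2)·52
35 = 2 × 17 + 1  ⟹  1 = (3)·87 + (-5)·52
So (-5)·52 ≡ 1 (mod 87), i.e. 52^(-1) ≡ -5 ≡ 82 (mod 87).
x ≡ 82 × 37 = 3034 ≡ 76 (mod 87).
Check: 52 × 76 = 3952 ≡ 37 (mod 87).
Unique solution: x ≡ 76 (mod 87)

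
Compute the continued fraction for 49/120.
[0; 2, 2, 4, 2, 2]

Euclidean algorithm steps:
49 = 0 × 120 + 49
120 = 2 × 49 + 22
49 = 2 × 22 + 5
22 = 4 × 5 + 2
5 = 2 × 2 + 1
2 = 2 × 1 + 0
Continued fraction: [0; 2, 2, 4, 2, 2]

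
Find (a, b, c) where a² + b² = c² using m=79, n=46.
(4125, 7268, 8357)

Euclid's formula: a = m² - n², b = 2mn, c = m² + n²
m = 79, n = 46
a = 79² - 46² = 6241 - 2116 = 4125
b = 2 × 79 × 46 = 7268
c = 79² + 46² = 6241 + 2116 = 8357
Verification: 4125² + 7268² = 17015625 + 52823824 = 69839449 = 8357² ✓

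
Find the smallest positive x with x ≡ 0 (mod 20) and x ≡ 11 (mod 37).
640

Using Chinese Remainder Theorem:
M = 20 × 37 = 740
M1 = 37, M2 = 20
y1 = 37^(-1) mod 20 = 13
y2 = 20^(-1) mod 37 = 13
x = (0×37×13 + 11×20×13) mod 740 = 640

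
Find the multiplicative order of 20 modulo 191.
95

191 is prime, so ord(20) divides φ(191) = 190.
Divisors of 190: 1, 2, 5, 10, 19, 38, 95, 190.
Repeated squaring: 20^1 ≡ 20, 20^2 ≡ 18, 20^4 ≡ 133, 20^8 ≡ 117, 20^16 ≡ 128, 20^32 ≡ 149, 20^64 ≡ 45, 20^128 ≡ 115 (mod 191).
Test 20^d mod 191 for each divisor d in increasing order:
20^1 ≡ 20
20^2 ≡ 18
20^5 = 20^4·20^1 ≡ 177
20^10 = 20^8·20^2 ≡ 5
20^19 = 20^16·20^2·20^1 ≡ 49
20^38 = 20^32·20^4·20^2 ≡ 109
20^95 = 20^64·20^16·20^8·20^4·20^2·20^1 ≡ 1  ← first divisor giving 1
The order is 95.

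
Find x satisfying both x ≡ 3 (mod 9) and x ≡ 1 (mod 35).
246

Using Chinese Remainder Theorem:
M = 9 × 35 = 315
M1 = 35, M2 = 9
y1 = 35^(-1) mod 9 = 8
y2 = 9^(-1) mod 35 = 4
x = (3×35×8 + 1×9×4) mod 315 = 246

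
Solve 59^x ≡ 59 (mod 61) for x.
1

Baby-step giant-step with step n = ⌈√61⌉ = 8.
Baby steps 59^j mod 61 (j:value) for j=0..7: 0:1, 1:59, 2:4, 3:53, 4:16, 5:29, 6:3, 7:55.
h = 59 is already in the table at j=1, so x = 1.
Check: 59^1 ≡ 59 (mod 61).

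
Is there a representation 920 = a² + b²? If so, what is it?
Not possible

Factorization: 920 = 2^3 × 5 × 23
By Fermat: n is sum of two squares iff every prime p ≡ 3 (mod 4) appears to even power.
Prime(s) ≡ 3 (mod 4) with odd exponent: [(23, 1)]
Therefore 920 cannot be expressed as a² + b².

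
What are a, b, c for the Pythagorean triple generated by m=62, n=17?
(3555, 2108, 4133)

Euclid's formula: a = m² - n², b = 2mn, c = m² + n²
m = 62, n = 17
a = 62² - 17² = 3844 - 289 = 3555
b = 2 × 62 × 17 = 2108
c = 62² + 17² = 3844 + 289 = 4133
Verification: 3555² + 2108² = 12638025 + 4443664 = 17081689 = 4133² ✓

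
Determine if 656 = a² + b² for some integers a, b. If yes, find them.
16² + 20² (a=16, b=20)

Factorization: 656 = 2^4 × 41
By Fermat: n is sum of two squares iff every prime p ≡ 3 (mod 4) appears to even power.
All primes ≡ 3 (mod 4) appear to even power.
Search a = 0, 1, 2, … for 656 - a² a perfect square: first hit at a = 16: 656 - 256 = 400 = 20².
656 = 16² + 20² = 256 + 400 ✓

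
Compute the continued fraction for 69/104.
[0; 1, 1, 1, 34]

Euclidean algorithm steps:
69 = 0 × 104 + 69
104 = 1 × 69 + 35
69 = 1 × 35 + 34
35 = 1 × 34 + 1
34 = 34 × 1 + 0
Continued fraction: [0; 1, 1, 1, 34]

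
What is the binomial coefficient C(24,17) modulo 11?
0

Using Lucas' theorem:
Write n=24 and k=17 in base 11:
n in base 11: [2, 2]
k in base 11: [1, 6]
C(24,17) mod 11 = ∏ C(n_i, k_i) mod 11
Digit binomials (mod 11): C(2,1) = 2; C(2,6) = 0 (k_i > n_i)
Product: 2 × 0 = 0 ≡ 0 (mod 11)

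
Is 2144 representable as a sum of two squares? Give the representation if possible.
Not possible

Factorization: 2144 = 2^5 × 67
By Fermat: n is sum of two squares iff every prime p ≡ 3 (mod 4) appears to even power.
Prime(s) ≡ 3 (mod 4) with odd exponent: [(67, 1)]
Therefore 2144 cannot be expressed as a² + b².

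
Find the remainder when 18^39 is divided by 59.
24

Repeated squaring. Binary of 39 = 100111.
18^1 ≡ 18 (mod 59); 18^2 ≡ 29 (mod 59); 18^4 ≡ 15 (mod 59); 18^8 ≡ 48 (mod 59); 18^16 ≡ 3 (mod 59); 18^32 ≡ 9 (mod 59)
18^39 = 18^1 × 18^2 × 18^4 × 18^32 ≡ 24 (mod 59)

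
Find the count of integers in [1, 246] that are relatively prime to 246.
80

246 = 2 × 3 × 41
φ(n) = n × ∏(1 - 1/p) for each prime p dividing n
φ(246) = 246 × (1 - 1/2) × (1 - 1/3) × (1 - 1/41) = 80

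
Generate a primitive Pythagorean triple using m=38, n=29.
(603, 2204, 2285)

Euclid's formula: a = m² - n², b = 2mn, c = m² + n²
m = 38, n = 29
a = 38² - 29² = 1444 - 841 = 603
b = 2 × 38 × 29 = 2204
c = 38² + 29² = 1444 + 841 = 2285
Verification: 603² + 2204² = 363609 + 4857616 = 5221225 = 2285² ✓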